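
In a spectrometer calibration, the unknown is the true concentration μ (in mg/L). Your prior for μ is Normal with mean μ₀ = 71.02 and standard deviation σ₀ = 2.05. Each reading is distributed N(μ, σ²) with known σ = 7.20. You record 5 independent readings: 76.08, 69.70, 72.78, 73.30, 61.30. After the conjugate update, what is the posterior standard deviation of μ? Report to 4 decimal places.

1.7293

For Normal data with known variance σ², a Normal(μ₀, σ₀²) prior on μ is conjugate. Posterior precision = 1/σ₀² + n/σ²; posterior mean is the precision-weighted average of μ₀ and x̄.
σ₀² = 2.05² = 4.2025, σ² = 7.20² = 51.84; σ² + n·σ₀² = 51.84 + 5·4.2025 = 72.8525.
Posterior precision = 1/σ₀² + n/σ² = 1/4.2025 + 5/51.84 = (σ² + n·σ₀²)/(σ₀²σ²) = 72.8525/(4.2025·51.84); posterior variance σₙ² = σ₀²σ²/(σ² + n·σ₀²) = 4.2025·51.84/72.8525 = 2.990393.
Posterior SD = √σₙ² = √(4.2025·51.84/72.8525) = 1.7293.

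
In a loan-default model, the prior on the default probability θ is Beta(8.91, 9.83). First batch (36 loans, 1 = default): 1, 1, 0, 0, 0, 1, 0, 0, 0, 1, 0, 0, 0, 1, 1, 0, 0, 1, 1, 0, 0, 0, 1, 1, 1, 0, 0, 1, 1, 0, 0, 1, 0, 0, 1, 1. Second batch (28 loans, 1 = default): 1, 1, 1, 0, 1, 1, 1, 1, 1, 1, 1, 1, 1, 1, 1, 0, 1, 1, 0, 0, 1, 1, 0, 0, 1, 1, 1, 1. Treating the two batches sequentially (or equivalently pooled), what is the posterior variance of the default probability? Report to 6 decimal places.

0.002932

The Beta prior is conjugate to a Binomial/Bernoulli likelihood; the update adds successes to α and failures to β.
After batch 1: Beta(8.91+16, 9.83+20) = Beta(24.91, 29.83).
After batch 2: Beta(24.91+22, 29.83+6) = Beta(46.91, 35.83).
Var = αβ/((α+β)²(α+β+1)) = 46.91·35.83/(82.74²·83.74) = 0.002932.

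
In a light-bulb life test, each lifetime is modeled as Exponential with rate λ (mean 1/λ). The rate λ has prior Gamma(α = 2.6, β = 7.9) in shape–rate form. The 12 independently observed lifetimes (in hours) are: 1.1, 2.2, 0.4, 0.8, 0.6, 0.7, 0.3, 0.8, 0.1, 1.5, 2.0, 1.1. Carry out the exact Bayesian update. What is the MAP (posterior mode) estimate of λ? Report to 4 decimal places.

With a Gamma(shape α, rate β) prior on the exponential rate λ, the posterior after n observations with total T = Σxᵢ is Gamma(α+n, β+T).
Sum of observations T = 11.6 hours; n = 12.
Posterior: Gamma(2.6+12, 7.9+11.6) = Gamma(14.6, 19.5).
Mode = (α−1)/β = 0.6974.

0.6974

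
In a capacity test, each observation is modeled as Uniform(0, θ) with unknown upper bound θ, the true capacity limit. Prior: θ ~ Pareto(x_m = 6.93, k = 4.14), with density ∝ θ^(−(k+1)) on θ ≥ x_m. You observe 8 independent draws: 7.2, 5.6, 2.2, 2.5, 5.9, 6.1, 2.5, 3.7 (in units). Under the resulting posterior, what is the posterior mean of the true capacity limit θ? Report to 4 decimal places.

7.8463

A Pareto(scale x_m, shape k) prior on the upper bound θ of Uniform(0, θ) is conjugate: posterior is Pareto(max(x_m, max xᵢ), k + n).
Sample maximum = 7.2; prior scale x_m = 6.93 → posterior scale = max = 7.20.
Posterior shape = 4.14 + 8 = 12.14.
E[θ|data] = k·x_m/(k−1) = 12.14·7.20/11.14 = 7.8463.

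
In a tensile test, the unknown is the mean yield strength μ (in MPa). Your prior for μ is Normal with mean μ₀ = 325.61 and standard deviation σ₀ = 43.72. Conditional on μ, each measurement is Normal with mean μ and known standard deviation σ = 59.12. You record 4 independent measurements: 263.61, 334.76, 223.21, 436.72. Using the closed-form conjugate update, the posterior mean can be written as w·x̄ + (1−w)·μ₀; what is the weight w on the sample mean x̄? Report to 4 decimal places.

0.6863

For Normal data with known variance σ², a Normal(μ₀, σ₀²) prior on μ is conjugate. Posterior precision = 1/σ₀² + n/σ²; posterior mean is the precision-weighted average of μ₀ and x̄.
σ₀² = 43.72² = 1911.4384, σ² = 59.12² = 3495.1744. Prior precision 1/σ₀² = 1/1911.4384; data precision n/σ² = 4/3495.1744.
w = (n/σ²)/(1/σ₀² + n/σ²) = n·σ₀²/(σ² + n·σ₀²) = 4·1911.4384/(3495.1744 + 4·1911.4384) = 7645.7536/11140.928 = 0.6863.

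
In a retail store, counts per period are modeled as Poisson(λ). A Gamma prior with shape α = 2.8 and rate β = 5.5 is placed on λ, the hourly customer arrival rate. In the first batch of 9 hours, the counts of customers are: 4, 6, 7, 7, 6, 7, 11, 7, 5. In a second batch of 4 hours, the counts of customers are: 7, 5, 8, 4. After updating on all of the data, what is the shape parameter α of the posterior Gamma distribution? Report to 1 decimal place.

86.8

With a Gamma(shape α, rate β) prior, the Poisson likelihood is conjugate: the posterior is Gamma(α + ΣXᵢ, β + n).
Batch 1: sum of counts S = 60 over n = 9 hours.
After batch 1: Gamma(α+S, β+n) = Gamma(2.8+60, 5.5+9) = Gamma(62.8, 14.5).
Batch 2: sum of counts S = 24 over n = 4 hours.
After batch 2: Gamma(α+S, β+n) = Gamma(62.8+24, 14.5+4) = Gamma(86.8, 18.5).
Posterior α = 86.8.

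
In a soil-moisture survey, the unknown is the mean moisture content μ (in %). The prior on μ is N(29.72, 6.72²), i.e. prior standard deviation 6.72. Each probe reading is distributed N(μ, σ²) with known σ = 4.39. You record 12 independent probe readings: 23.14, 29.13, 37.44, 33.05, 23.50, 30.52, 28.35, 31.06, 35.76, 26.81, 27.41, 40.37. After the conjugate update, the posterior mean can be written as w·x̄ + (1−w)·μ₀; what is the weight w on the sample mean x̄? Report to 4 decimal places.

For Normal data with known variance σ², a Normal(μ₀, σ₀²) prior on μ is conjugate. Posterior precision = 1/σ₀² + n/σ²; posterior mean is the precision-weighted average of μ₀ and x̄.
σ₀² = 6.72² = 45.1584, σ² = 4.39² = 19.2721. Prior precision 1/σ₀² = 1/45.1584; data precision n/σ² = 12/19.2721.
w = (n/σ²)/(1/σ₀² + n/σ²) = n·σ₀²/(σ² + n·σ₀²) = 12·45.1584/(19.2721 + 12·45.1584) = 541.9008/561.1729 = 0.9657.

0.9657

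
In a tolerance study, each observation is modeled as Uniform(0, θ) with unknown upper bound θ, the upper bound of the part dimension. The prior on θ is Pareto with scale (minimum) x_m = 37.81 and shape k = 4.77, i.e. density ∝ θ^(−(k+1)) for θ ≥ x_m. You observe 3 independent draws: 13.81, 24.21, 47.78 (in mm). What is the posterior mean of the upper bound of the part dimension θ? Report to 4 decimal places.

54.8376

A Pareto(scale x_m, shape k) prior on the upper bound θ of Uniform(0, θ) is conjugate: posterior is Pareto(max(x_m, max xᵢ), k + n).
Sample maximum = 47.78; prior scale x_m = 37.81 → posterior scale = max = 47.78.
Posterior shape = 4.77 + 3 = 7.77.
E[θ|data] = k·x_m/(k−1) = 7.77·47.78/6.77 = 54.8376.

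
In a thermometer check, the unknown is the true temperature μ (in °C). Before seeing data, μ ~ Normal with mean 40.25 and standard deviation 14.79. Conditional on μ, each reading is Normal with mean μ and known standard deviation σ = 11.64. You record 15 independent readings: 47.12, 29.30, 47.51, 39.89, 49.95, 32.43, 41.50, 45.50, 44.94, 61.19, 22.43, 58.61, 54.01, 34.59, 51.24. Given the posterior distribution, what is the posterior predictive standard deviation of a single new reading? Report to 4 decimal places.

For Normal data with known variance σ², a Normal(μ₀, σ₀²) prior on μ is conjugate. Posterior precision = 1/σ₀² + n/σ²; posterior mean is the precision-weighted average of μ₀ and x̄.
σ₀² = 14.79² = 218.7441, σ² = 11.64² = 135.4896; σ² + n·σ₀² = 135.4896 + 15·218.7441 = 3416.6511.
Posterior precision = 1/σ₀² + n/σ² = 1/218.7441 + 15/135.4896 = (σ² + n·σ₀²)/(σ₀²σ²) = 3416.6511/(218.7441·135.4896); posterior variance σₙ² = σ₀²σ²/(σ² + n·σ₀²) = 218.7441·135.4896/3416.6511 = 8.674445.
Predictive variance for one new observation = σₙ² + σ² = 218.7441·135.4896/3416.6511 + 135.4896 = σ²·(σ₀² + 3416.6511)/3416.6511 = 135.4896·3635.3952/3416.6511 = 144.164045; SD = √(135.4896·3635.3952/3416.6511) = 12.0068.

12.0068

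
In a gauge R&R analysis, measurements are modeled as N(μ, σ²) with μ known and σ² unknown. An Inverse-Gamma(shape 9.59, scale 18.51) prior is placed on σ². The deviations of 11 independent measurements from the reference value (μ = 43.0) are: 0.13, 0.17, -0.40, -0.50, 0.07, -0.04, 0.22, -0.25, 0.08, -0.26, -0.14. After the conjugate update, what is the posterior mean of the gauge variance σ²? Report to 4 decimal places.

1.3374

With known mean μ and an Inverse-Gamma(α, β) prior on σ², the Normal likelihood is conjugate: posterior is Inv-Gamma(α + n/2, β + Σ(xᵢ−μ)²/2).
Σ(xᵢ−μ)² = (0.13)² + (0.17)² + (-0.40)² + (-0.50)² + (0.07)² + (-0.04)² + (0.22)² + (-0.25)² + (0.08)² + (-0.26)² + (-0.14)² = 0.6668.
Posterior: Inv-Gamma(9.59 + 11/2, 18.51 + 0.6668/2) = Inv-Gamma(15.09, 18.84340).
E[σ²|data] = β/(α−1) = 18.84340/14.09 = 1.3374.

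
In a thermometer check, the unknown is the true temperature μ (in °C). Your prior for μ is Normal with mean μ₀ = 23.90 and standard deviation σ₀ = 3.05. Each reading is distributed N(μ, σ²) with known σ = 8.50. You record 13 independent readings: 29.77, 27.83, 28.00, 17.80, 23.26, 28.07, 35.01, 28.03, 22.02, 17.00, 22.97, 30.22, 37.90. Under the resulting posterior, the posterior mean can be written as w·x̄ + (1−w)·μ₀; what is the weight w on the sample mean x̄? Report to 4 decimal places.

For Normal data with known variance σ², a Normal(μ₀, σ₀²) prior on μ is conjugate. Posterior precision = 1/σ₀² + n/σ²; posterior mean is the precision-weighted average of μ₀ and x̄.
σ₀² = 3.05² = 9.3025, σ² = 8.50² = 72.25. Prior precision 1/σ₀² = 1/9.3025; data precision n/σ² = 13/72.25.
w = (n/σ²)/(1/σ₀² + n/σ²) = n·σ₀²/(σ² + n·σ₀²) = 13·9.3025/(72.25 + 13·9.3025) = 120.9325/193.1825 = 0.6260.

0.6260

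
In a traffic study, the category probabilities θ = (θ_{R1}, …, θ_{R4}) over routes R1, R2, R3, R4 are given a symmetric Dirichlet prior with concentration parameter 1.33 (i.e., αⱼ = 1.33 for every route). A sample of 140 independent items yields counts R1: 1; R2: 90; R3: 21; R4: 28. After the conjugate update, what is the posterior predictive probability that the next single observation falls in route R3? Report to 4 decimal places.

The Dirichlet prior is conjugate to the Multinomial likelihood: each posterior αⱼ = prior αⱼ + observed count nⱼ.
Posterior concentration: (2.33, 91.33, 22.33, 29.33), total = 145.32.
P(next = R3 | data) = α_{R3}/Σα = 0.1537.

0.1537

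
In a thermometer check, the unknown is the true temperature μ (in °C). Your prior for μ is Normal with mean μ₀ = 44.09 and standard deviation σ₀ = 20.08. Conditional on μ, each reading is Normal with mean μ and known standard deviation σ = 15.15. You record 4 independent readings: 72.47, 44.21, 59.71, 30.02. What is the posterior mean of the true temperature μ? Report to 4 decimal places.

For Normal data with known variance σ², a Normal(μ₀, σ₀²) prior on μ is conjugate. Posterior precision = 1/σ₀² + n/σ²; posterior mean is the precision-weighted average of μ₀ and x̄.
Σxᵢ = 72.47 + 44.21 + 59.71 + 30.02 = 206.41, so n·x̄ = 206.41.
σ₀² = 20.08² = 403.2064, σ² = 15.15² = 229.5225; σ² + n·σ₀² = 229.5225 + 4·403.2064 = 1842.3481.
Posterior mean = (μ₀/σ₀² + n·x̄/σ²)/(1/σ₀² + n/σ²) = (σ²·μ₀ + σ₀²·n·x̄)/(σ² + n·σ₀²) = (229.5225·44.09 + 403.2064·206.41)/1842.3481 = 93345.480049/1842.3481 = 50.6666.

50.6666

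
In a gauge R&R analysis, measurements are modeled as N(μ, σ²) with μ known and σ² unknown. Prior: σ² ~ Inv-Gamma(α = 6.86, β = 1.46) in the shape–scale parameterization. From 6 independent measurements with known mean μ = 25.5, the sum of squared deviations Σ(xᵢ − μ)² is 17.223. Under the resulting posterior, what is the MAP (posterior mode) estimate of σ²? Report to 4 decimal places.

0.9274

With known mean μ and an Inverse-Gamma(α, β) prior on σ², the Normal likelihood is conjugate: posterior is Inv-Gamma(α + n/2, β + Σ(xᵢ−μ)²/2).
Posterior: Inv-Gamma(6.86 + 6/2, 1.46 + 17.223/2) = Inv-Gamma(9.86, 10.0715).
Mode = β/(α+1) = 10.0715/10.86 = 0.9274.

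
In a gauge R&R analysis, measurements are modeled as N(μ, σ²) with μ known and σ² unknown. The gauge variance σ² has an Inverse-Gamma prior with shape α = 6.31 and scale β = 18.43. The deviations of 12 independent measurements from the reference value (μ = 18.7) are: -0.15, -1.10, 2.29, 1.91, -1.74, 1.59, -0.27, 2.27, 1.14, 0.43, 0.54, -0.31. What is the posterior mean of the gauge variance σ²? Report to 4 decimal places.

With known mean μ and an Inverse-Gamma(α, β) prior on σ², the Normal likelihood is conjugate: posterior is Inv-Gamma(α + n/2, β + Σ(xᵢ−μ)²/2).
Σ(xᵢ−μ)² = (-0.15)² + (-1.10)² + (2.29)² + (1.91)² + (-1.74)² + (1.59)² + (-0.27)² + (2.27)² + (1.14)² + (0.43)² + (0.54)² + (-0.31)² = 22.7784.
Posterior: Inv-Gamma(6.31 + 12/2, 18.43 + 22.7784/2) = Inv-Gamma(12.31, 29.81920).
E[σ²|data] = β/(α−1) = 29.81920/11.31 = 2.6365.

2.6365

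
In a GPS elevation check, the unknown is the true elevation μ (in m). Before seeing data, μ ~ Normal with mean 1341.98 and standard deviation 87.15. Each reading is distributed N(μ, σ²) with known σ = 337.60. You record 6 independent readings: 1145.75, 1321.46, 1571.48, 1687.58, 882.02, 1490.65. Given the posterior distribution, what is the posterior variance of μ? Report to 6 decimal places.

For Normal data with known variance σ², a Normal(μ₀, σ₀²) prior on μ is conjugate. Posterior precision = 1/σ₀² + n/σ²; posterior mean is the precision-weighted average of μ₀ and x̄.
σ₀² = 87.15² = 7595.1225, σ² = 337.60² = 113973.76; σ² + n·σ₀² = 113973.76 + 6·7595.1225 = 159544.495.
Posterior precision = 1/σ₀² + n/σ² = 1/7595.1225 + 6/113973.76 = (σ² + n·σ₀²)/(σ₀²σ²) = 159544.495/(7595.1225·113973.76); posterior variance σₙ² = σ₀²σ²/(σ² + n·σ₀²) = 7595.1225·113973.76/159544.495 = 5425.725714.

5425.725714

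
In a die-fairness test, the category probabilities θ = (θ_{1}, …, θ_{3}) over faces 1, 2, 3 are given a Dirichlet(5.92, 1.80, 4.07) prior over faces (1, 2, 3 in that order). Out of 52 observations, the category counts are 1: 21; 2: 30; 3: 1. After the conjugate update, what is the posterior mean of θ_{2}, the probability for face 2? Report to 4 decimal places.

0.4985

The Dirichlet prior is conjugate to the Multinomial likelihood: each posterior αⱼ = prior αⱼ + observed count nⱼ.
Posterior concentration: (26.92, 31.80, 5.07), total = 63.79.
E[θ_{2}|data] = α_{2}/Σα = 31.80/63.79 = 0.4985.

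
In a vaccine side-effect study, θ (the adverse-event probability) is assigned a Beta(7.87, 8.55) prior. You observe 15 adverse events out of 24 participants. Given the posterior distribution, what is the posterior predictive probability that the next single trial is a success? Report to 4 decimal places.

0.5658

The Beta prior is conjugate to a Binomial/Bernoulli likelihood; the update adds successes to α and failures to β.
Posterior: Beta(α+k, β+n−k) = Beta(7.87+15, 8.55+9) = Beta(22.87, 17.55).
For a single future Bernoulli trial, P(success | data) = α/(α+β) = 0.5658.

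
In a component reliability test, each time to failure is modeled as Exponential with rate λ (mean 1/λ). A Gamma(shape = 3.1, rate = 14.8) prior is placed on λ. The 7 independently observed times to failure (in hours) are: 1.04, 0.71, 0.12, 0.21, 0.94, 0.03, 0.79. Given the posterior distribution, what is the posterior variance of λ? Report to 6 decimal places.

0.029069

With a Gamma(shape α, rate β) prior on the exponential rate λ, the posterior after n observations with total T = Σxᵢ is Gamma(α+n, β+T).
Sum of observations T = 3.84 hours; n = 7.
Posterior: Gamma(3.1+7, 14.8+3.84) = Gamma(10.1, 18.64).
Var = α/β² = 0.029069.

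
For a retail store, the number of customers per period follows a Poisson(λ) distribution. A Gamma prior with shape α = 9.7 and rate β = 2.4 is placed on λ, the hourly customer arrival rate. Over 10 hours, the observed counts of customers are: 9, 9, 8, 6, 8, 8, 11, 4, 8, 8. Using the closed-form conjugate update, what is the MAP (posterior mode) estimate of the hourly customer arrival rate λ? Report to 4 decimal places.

7.0726

With a Gamma(shape α, rate β) prior, the Poisson likelihood is conjugate: the posterior is Gamma(α + ΣXᵢ, β + n).
Sum of counts S = 79 over n = 10 hours.
Posterior: Gamma(α+S, β+n) = Gamma(9.7+79, 2.4+10) = Gamma(88.7, 12.4).
Mode of Gamma(α,β) for α≥1 is (α−1)/β = 87.7/12.4 = 7.0726.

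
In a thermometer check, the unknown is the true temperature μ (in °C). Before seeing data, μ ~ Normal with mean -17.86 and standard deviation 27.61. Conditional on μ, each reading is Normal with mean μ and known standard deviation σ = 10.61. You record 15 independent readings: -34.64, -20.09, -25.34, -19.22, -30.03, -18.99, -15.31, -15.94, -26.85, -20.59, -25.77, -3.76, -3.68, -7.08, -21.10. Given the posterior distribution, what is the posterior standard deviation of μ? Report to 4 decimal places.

For Normal data with known variance σ², a Normal(μ₀, σ₀²) prior on μ is conjugate. Posterior precision = 1/σ₀² + n/σ²; posterior mean is the precision-weighted average of μ₀ and x̄.
σ₀² = 27.61² = 762.3121, σ² = 10.61² = 112.5721; σ² + n·σ₀² = 112.5721 + 15·762.3121 = 11547.2536.
Posterior precision = 1/σ₀² + n/σ² = 1/762.3121 + 15/112.5721 = (σ² + n·σ₀²)/(σ₀²σ²) = 11547.2536/(762.3121·112.5721); posterior variance σₙ² = σ₀²σ²/(σ² + n·σ₀²) = 762.3121·112.5721/11547.2536 = 7.431644.
Posterior SD = √σₙ² = √(762.3121·112.5721/11547.2536) = 2.7261.

2.7261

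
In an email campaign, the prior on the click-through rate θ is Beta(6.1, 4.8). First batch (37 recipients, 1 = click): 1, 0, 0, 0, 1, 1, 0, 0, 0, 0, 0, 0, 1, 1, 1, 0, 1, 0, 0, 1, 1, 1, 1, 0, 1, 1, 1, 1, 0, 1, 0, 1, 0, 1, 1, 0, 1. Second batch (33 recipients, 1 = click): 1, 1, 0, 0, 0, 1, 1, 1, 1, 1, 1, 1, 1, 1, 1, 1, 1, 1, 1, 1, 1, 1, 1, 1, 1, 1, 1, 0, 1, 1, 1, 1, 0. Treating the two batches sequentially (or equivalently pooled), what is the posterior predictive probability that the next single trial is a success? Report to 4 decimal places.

0.6687

The Beta prior is conjugate to a Binomial/Bernoulli likelihood; the update adds successes to α and failures to β.
After batch 1: Beta(6.1+20, 4.8+17) = Beta(26.1, 21.8).
After batch 2: Beta(26.1+28, 21.8+5) = Beta(54.1, 26.8).
For a single future Bernoulli trial, P(success | data) = α/(α+β) = 0.6687.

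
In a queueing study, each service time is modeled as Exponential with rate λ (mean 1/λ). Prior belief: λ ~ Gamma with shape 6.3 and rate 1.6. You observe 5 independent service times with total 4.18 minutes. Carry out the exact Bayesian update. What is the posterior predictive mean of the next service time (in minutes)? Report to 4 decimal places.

0.5612

With a Gamma(shape α, rate β) prior on the exponential rate λ, the posterior after n observations with total T = Σxᵢ is Gamma(α+n, β+T).
Posterior: Gamma(6.3+5, 1.6+4.18) = Gamma(11.3, 5.78).
The predictive distribution for the next observation is Lomax; its mean is β/(α−1) = 5.78/10.3 = 0.5612.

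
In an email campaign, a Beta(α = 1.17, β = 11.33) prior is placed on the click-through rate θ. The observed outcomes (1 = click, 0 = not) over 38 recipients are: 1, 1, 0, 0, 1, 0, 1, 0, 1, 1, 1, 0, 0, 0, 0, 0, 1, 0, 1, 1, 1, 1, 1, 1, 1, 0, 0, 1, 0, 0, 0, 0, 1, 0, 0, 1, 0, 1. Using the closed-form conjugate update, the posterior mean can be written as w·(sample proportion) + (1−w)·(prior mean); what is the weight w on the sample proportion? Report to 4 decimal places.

The Beta prior is conjugate to a Binomial/Bernoulli likelihood; the update adds successes to α and failures to β.
Posterior mean = (α₀+k)/(α₀+β₀+n) = [n/(α₀+β₀+n)]·(k/n) + [(α₀+β₀)/(α₀+β₀+n)]·α₀/(α₀+β₀), so only n and the prior enter the weight.
The weight on the data is w = n/(α₀+β₀+n) = 38/(1.17+11.33+38) = 38/50.50 = 0.7525.

0.7525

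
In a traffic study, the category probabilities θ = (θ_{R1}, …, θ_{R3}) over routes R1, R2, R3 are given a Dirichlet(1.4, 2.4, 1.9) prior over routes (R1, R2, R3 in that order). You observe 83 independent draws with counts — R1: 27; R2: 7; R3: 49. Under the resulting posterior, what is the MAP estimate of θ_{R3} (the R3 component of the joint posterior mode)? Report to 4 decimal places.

The Dirichlet prior is conjugate to the Multinomial likelihood: each posterior αⱼ = prior αⱼ + observed count nⱼ.
Posterior concentration: (28.4, 9.4, 50.9), total = 88.7.
Joint mode component: (α_{R3}−1)/(Σα−K) = 49.9/85.7 = 0.5823.

0.5823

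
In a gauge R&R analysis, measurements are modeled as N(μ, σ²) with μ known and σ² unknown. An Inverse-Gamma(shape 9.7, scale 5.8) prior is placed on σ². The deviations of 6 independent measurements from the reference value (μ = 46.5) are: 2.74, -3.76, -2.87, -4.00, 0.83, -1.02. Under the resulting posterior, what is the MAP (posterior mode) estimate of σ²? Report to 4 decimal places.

With known mean μ and an Inverse-Gamma(α, β) prior on σ², the Normal likelihood is conjugate: posterior is Inv-Gamma(α + n/2, β + Σ(xᵢ−μ)²/2).
Σ(xᵢ−μ)² = (2.74)² + (-3.76)² + (-2.87)² + (-4.00)² + (0.83)² + (-1.02)² = 47.6114.
Posterior: Inv-Gamma(9.7 + 6/2, 5.8 + 47.6114/2) = Inv-Gamma(12.70, 29.60570).
Mode = β/(α+1) = 29.60570/13.70 = 2.1610.

2.1610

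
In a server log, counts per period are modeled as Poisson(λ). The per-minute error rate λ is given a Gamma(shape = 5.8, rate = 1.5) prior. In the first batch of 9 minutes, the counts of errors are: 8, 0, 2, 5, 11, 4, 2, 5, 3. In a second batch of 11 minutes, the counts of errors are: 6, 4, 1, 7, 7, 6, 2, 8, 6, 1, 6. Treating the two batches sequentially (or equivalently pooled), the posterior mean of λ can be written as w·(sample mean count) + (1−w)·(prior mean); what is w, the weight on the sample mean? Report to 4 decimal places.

With a Gamma(shape α, rate β) prior, the Poisson likelihood is conjugate: the posterior is Gamma(α + ΣXᵢ, β + n).
Total number of minutes: n = 9 + 11 = 20.
Posterior mean = (α₀+S)/(β₀+n) = [n/(β₀+n)]·(S/n) + [β₀/(β₀+n)]·(α₀/β₀), so only n and β₀ enter the weight.
Weight on data w = n/(β₀+n) = 20/(1.5+20) = 20/21.5 = 0.9302.

0.9302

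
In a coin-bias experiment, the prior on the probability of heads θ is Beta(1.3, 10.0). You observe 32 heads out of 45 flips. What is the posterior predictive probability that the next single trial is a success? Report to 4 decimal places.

0.5915

The Beta prior is conjugate to a Binomial/Bernoulli likelihood; the update adds successes to α and failures to β.
Posterior: Beta(α+k, β+n−k) = Beta(1.3+32, 10.0+13) = Beta(33.3, 23.0).
For a single future Bernoulli trial, P(success | data) = α/(α+β) = 0.5915.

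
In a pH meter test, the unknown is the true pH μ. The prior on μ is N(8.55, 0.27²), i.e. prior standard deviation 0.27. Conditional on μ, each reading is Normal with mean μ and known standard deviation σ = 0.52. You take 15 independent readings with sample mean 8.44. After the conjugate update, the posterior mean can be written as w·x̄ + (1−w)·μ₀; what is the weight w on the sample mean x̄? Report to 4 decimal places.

0.8017

For Normal data with known variance σ², a Normal(μ₀, σ₀²) prior on μ is conjugate. Posterior precision = 1/σ₀² + n/σ²; posterior mean is the precision-weighted average of μ₀ and x̄.
σ₀² = 0.27² = 0.0729, σ² = 0.52² = 0.2704. Prior precision 1/σ₀² = 1/0.0729; data precision n/σ² = 15/0.2704.
w = (n/σ²)/(1/σ₀² + n/σ²) = n·σ₀²/(σ² + n·σ₀²) = 15·0.0729/(0.2704 + 15·0.0729) = 1.0935/1.3639 = 0.8017.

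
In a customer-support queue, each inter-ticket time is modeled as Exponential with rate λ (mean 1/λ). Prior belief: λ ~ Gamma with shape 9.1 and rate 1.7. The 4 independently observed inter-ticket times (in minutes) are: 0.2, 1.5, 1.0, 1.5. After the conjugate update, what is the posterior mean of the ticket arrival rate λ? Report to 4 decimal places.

2.2203

With a Gamma(shape α, rate β) prior on the exponential rate λ, the posterior after n observations with total T = Σxᵢ is Gamma(α+n, β+T).
Sum of observations T = 4.2 minutes; n = 4.
Posterior: Gamma(9.1+4, 1.7+4.2) = Gamma(13.1, 5.9).
Posterior mean of λ = α/β = 13.1/5.9 = 2.2203.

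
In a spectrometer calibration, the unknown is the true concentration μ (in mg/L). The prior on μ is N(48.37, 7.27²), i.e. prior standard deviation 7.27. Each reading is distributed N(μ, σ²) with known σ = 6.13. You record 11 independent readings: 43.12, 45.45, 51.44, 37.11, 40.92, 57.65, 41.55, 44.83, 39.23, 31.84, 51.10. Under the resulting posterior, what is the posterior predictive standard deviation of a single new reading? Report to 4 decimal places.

6.3864

For Normal data with known variance σ², a Normal(μ₀, σ₀²) prior on μ is conjugate. Posterior precision = 1/σ₀² + n/σ²; posterior mean is the precision-weighted average of μ₀ and x̄.
σ₀² = 7.27² = 52.8529, σ² = 6.13² = 37.5769; σ² + n·σ₀² = 37.5769 + 11·52.8529 = 618.9588.
Posterior precision = 1/σ₀² + n/σ² = 1/52.8529 + 11/37.5769 = (σ² + n·σ₀²)/(σ₀²σ²) = 618.9588/(52.8529·37.5769); posterior variance σₙ² = σ₀²σ²/(σ² + n·σ₀²) = 52.8529·37.5769/618.9588 = 3.208692.
Predictive variance for one new observation = σₙ² + σ² = 52.8529·37.5769/618.9588 + 37.5769 = σ²·(σ₀² + 618.9588)/618.9588 = 37.5769·671.8117/618.9588 = 40.785592; SD = √(37.5769·671.8117/618.9588) = 6.3864.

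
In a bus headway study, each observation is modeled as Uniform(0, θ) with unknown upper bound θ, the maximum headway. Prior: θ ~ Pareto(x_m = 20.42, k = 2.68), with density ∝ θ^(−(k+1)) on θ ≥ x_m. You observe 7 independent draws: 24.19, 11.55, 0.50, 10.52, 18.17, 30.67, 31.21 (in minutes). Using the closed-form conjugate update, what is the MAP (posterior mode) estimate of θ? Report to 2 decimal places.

31.21

A Pareto(scale x_m, shape k) prior on the upper bound θ of Uniform(0, θ) is conjugate: posterior is Pareto(max(x_m, max xᵢ), k + n).
Sample maximum = 31.21; prior scale x_m = 20.42 → posterior scale = max = 31.21.
Posterior shape = 2.68 + 7 = 9.68.
The Pareto density is decreasing on [x_m, ∞), so the mode is x_m = 31.21.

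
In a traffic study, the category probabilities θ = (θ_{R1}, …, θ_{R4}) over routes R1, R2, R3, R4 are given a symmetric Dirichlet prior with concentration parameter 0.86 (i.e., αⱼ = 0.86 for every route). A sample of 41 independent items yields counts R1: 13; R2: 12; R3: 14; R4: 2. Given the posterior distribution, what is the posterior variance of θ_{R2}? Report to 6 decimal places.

0.004526

The Dirichlet prior is conjugate to the Multinomial likelihood: each posterior αⱼ = prior αⱼ + observed count nⱼ.
Posterior concentration: (13.86, 12.86, 14.86, 2.86), total = 44.44.
Var[θ_j] = α_j(Σα−α_j)/((Σα)²(Σα+1)) = 12.86·31.58/(44.44²·45.44) = 0.004526.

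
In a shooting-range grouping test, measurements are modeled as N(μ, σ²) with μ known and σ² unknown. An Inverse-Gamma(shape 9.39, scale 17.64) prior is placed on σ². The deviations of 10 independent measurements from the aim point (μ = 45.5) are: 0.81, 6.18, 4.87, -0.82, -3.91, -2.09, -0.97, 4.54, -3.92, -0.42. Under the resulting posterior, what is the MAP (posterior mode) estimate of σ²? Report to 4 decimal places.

With known mean μ and an Inverse-Gamma(α, β) prior on σ², the Normal likelihood is conjugate: posterior is Inv-Gamma(α + n/2, β + Σ(xᵢ−μ)²/2).
Σ(xᵢ−μ)² = (0.81)² + (6.18)² + (4.87)² + (-0.82)² + (-3.91)² + (-2.09)² + (-0.97)² + (4.54)² + (-3.92)² + (-0.42)² = 119.9893.
Posterior: Inv-Gamma(9.39 + 10/2, 17.64 + 119.9893/2) = Inv-Gamma(14.39, 77.63465).
Mode = β/(α+1) = 77.63465/15.39 = 5.0445.

5.0445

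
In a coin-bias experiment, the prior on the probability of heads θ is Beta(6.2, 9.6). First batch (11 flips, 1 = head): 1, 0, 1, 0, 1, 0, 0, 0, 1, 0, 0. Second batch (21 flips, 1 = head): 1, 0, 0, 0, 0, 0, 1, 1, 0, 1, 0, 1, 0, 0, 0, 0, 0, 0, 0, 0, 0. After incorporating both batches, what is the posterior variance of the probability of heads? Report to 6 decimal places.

0.004444

The Beta prior is conjugate to a Binomial/Bernoulli likelihood; the update adds successes to α and failures to β.
After batch 1: Beta(6.2+4, 9.6+7) = Beta(10.2, 16.6).
After batch 2: Beta(10.2+5, 16.6+16) = Beta(15.2, 32.6).
Var = αβ/((α+β)²(α+β+1)) = 15.2·32.6/(47.8²·48.8) = 0.004444.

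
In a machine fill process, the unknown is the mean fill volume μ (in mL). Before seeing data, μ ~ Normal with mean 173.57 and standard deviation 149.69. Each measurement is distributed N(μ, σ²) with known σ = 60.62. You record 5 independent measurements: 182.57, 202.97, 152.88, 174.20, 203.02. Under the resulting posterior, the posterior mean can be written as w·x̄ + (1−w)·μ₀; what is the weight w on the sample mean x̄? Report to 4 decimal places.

For Normal data with known variance σ², a Normal(μ₀, σ₀²) prior on μ is conjugate. Posterior precision = 1/σ₀² + n/σ²; posterior mean is the precision-weighted average of μ₀ and x̄.
σ₀² = 149.69² = 22407.0961, σ² = 60.62² = 3674.7844. Prior precision 1/σ₀² = 1/22407.0961; data precision n/σ² = 5/3674.7844.
w = (n/σ²)/(1/σ₀² + n/σ²) = n·σ₀²/(σ² + n·σ₀²) = 5·22407.0961/(3674.7844 + 5·22407.0961) = 112035.4805/115710.2649 = 0.9682.

0.9682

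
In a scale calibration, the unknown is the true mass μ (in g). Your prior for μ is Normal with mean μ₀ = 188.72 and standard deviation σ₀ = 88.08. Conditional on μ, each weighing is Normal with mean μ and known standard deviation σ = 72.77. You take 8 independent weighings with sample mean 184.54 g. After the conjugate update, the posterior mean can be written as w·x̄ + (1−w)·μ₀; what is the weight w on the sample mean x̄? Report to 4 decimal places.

For Normal data with known variance σ², a Normal(μ₀, σ₀²) prior on μ is conjugate. Posterior precision = 1/σ₀² + n/σ²; posterior mean is the precision-weighted average of μ₀ and x̄.
σ₀² = 88.08² = 7758.0864, σ² = 72.77² = 5295.4729. Prior precision 1/σ₀² = 1/7758.0864; data precision n/σ² = 8/5295.4729.
w = (n/σ²)/(1/σ₀² + n/σ²) = n·σ₀²/(σ² + n·σ₀²) = 8·7758.0864/(5295.4729 + 8·7758.0864) = 62064.6912/67360.1641 = 0.9214.

0.9214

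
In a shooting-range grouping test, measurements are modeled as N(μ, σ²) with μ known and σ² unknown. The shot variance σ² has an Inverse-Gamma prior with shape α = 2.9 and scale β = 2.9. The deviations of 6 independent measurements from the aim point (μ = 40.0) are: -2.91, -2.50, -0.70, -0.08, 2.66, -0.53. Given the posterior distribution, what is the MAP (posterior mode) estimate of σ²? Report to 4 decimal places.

With known mean μ and an Inverse-Gamma(α, β) prior on σ², the Normal likelihood is conjugate: posterior is Inv-Gamma(α + n/2, β + Σ(xᵢ−μ)²/2).
Σ(xᵢ−μ)² = (-2.91)² + (-2.50)² + (-0.70)² + (-0.08)² + (2.66)² + (-0.53)² = 22.5710.
Posterior: Inv-Gamma(2.9 + 6/2, 2.9 + 22.5710/2) = Inv-Gamma(5.90, 14.18550).
Mode = β/(α+1) = 14.18550/6.90 = 2.0559.

2.0559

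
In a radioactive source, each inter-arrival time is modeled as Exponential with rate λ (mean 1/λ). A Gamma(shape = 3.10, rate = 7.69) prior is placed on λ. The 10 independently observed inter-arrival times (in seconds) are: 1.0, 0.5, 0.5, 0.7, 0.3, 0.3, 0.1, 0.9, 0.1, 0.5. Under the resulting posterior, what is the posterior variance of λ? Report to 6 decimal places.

With a Gamma(shape α, rate β) prior on the exponential rate λ, the posterior after n observations with total T = Σxᵢ is Gamma(α+n, β+T).
Sum of observations T = 4.9 seconds; n = 10.
Posterior: Gamma(3.10+10, 7.69+4.9) = Gamma(13.10, 12.59).
Var = α/β² = 0.082646.

0.082646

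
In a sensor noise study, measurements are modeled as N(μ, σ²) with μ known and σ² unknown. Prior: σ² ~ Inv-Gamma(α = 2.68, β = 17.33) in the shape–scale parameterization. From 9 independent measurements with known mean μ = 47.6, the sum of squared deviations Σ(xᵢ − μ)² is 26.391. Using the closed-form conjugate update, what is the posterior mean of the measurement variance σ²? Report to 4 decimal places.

4.9394

With known mean μ and an Inverse-Gamma(α, β) prior on σ², the Normal likelihood is conjugate: posterior is Inv-Gamma(α + n/2, β + Σ(xᵢ−μ)²/2).
Posterior: Inv-Gamma(2.68 + 9/2, 17.33 + 26.391/2) = Inv-Gamma(7.18, 30.5255).
E[σ²|data] = β/(α−1) = 30.5255/6.18 = 4.9394.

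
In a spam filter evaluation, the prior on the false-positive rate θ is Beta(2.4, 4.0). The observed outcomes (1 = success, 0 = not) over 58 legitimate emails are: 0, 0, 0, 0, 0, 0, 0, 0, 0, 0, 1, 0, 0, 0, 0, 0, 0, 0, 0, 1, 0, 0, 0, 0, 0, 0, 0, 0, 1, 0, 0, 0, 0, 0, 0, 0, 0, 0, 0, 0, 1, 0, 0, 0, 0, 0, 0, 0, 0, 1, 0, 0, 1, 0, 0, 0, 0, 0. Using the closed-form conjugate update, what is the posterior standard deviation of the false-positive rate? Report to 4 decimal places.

0.0416

The Beta prior is conjugate to a Binomial/Bernoulli likelihood; the update adds successes to α and failures to β.
Posterior: Beta(α+k, β+n−k) = Beta(2.4+6, 4.0+52) = Beta(8.4, 56.0).
Var = αβ/((α+β)²(α+β+1)) = 8.4·56.0/(64.4²·65.4) = 0.00173427; SD = √0.00173427 = 0.0416.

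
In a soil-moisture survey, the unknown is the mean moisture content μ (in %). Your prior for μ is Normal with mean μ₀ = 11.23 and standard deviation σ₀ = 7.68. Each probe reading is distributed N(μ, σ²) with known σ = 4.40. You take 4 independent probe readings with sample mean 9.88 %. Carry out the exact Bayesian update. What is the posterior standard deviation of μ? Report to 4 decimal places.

For Normal data with known variance σ², a Normal(μ₀, σ₀²) prior on μ is conjugate. Posterior precision = 1/σ₀² + n/σ²; posterior mean is the precision-weighted average of μ₀ and x̄.
σ₀² = 7.68² = 58.9824, σ² = 4.40² = 19.36; σ² + n·σ₀² = 19.36 + 4·58.9824 = 255.2896.
Posterior precision = 1/σ₀² + n/σ² = 1/58.9824 + 4/19.36 = (σ² + n·σ₀²)/(σ₀²σ²) = 255.2896/(58.9824·19.36); posterior variance σₙ² = σ₀²σ²/(σ² + n·σ₀²) = 58.9824·19.36/255.2896 = 4.472956.
Posterior SD = √σₙ² = √(58.9824·19.36/255.2896) = 2.1149.

2.1149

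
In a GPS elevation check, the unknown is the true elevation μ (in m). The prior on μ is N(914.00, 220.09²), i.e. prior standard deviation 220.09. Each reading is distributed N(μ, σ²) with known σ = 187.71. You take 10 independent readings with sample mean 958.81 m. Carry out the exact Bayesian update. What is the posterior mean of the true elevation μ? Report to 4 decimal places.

For Normal data with known variance σ², a Normal(μ₀, σ₀²) prior on μ is conjugate. Posterior precision = 1/σ₀² + n/σ²; posterior mean is the precision-weighted average of μ₀ and x̄.
n·x̄ = 10·958.81 = 9588.1.
σ₀² = 220.09² = 48439.6081, σ² = 187.71² = 35235.0441; σ² + n·σ₀² = 35235.0441 + 10·48439.6081 = 519631.1251.
Posterior mean = (μ₀/σ₀² + n·x̄/σ²)/(1/σ₀² + n/σ²) = (σ²·μ₀ + σ₀²·n·x̄)/(σ² + n·σ₀²) = (35235.0441·914.00 + 48439.6081·9588.1)/519631.1251 = 496648636.73101/519631.1251 = 955.7715.

955.7715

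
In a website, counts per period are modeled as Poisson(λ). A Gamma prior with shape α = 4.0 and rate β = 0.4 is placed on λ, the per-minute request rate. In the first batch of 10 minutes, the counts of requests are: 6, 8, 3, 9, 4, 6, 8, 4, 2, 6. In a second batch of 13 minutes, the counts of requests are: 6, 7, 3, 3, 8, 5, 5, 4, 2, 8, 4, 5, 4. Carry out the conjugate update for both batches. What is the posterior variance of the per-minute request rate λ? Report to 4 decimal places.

With a Gamma(shape α, rate β) prior, the Poisson likelihood is conjugate: the posterior is Gamma(α + ΣXᵢ, β + n).
Batch 1: sum of counts S = 56 over n = 10 minutes.
After batch 1: Gamma(α+S, β+n) = Gamma(4.0+56, 0.4+10) = Gamma(60.0, 10.4).
Batch 2: sum of counts S = 64 over n = 13 minutes.
After batch 2: Gamma(α+S, β+n) = Gamma(60.0+64, 10.4+13) = Gamma(124.0, 23.4).
Var = α/β² = 124.0/23.4² = 0.2265.

0.2265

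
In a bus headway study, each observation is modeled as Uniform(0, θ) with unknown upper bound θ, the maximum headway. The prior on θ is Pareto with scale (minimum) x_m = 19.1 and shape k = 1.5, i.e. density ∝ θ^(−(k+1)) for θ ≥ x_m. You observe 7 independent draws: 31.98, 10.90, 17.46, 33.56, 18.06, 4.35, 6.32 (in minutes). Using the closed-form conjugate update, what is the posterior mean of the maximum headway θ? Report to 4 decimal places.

38.0347

A Pareto(scale x_m, shape k) prior on the upper bound θ of Uniform(0, θ) is conjugate: posterior is Pareto(max(x_m, max xᵢ), k + n).
Sample maximum = 33.56; prior scale x_m = 19.1 → posterior scale = max = 33.56.
Posterior shape = 1.5 + 7 = 8.5.
E[θ|data] = k·x_m/(k−1) = 8.5·33.56/7.5 = 38.0347.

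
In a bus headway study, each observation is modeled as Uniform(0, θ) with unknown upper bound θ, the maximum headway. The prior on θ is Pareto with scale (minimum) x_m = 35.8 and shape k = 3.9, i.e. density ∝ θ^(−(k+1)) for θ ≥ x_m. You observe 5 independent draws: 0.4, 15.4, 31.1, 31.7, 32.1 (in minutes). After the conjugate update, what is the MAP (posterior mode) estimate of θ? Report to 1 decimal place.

A Pareto(scale x_m, shape k) prior on the upper bound θ of Uniform(0, θ) is conjugate: posterior is Pareto(max(x_m, max xᵢ), k + n).
Sample maximum = 32.1; prior scale x_m = 35.8 → posterior scale = max = 35.8.
Posterior shape = 3.9 + 5 = 8.9.
The Pareto density is decreasing on [x_m, ∞), so the mode is x_m = 35.8.

35.8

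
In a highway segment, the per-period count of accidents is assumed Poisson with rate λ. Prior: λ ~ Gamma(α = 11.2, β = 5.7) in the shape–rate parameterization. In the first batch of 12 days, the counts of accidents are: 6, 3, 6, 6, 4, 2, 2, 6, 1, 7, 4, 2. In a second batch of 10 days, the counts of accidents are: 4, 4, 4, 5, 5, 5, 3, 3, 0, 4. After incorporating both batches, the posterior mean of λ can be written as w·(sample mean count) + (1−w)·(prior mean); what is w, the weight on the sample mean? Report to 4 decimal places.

0.7942

With a Gamma(shape α, rate β) prior, the Poisson likelihood is conjugate: the posterior is Gamma(α + ΣXᵢ, β + n).
Total number of days: n = 12 + 10 = 22.
Posterior mean = (α₀+S)/(β₀+n) = [n/(β₀+n)]·(S/n) + [β₀/(β₀+n)]·(α₀/β₀), so only n and β₀ enter the weight.
Weight on data w = n/(β₀+n) = 22/(5.7+22) = 22/27.7 = 0.7942.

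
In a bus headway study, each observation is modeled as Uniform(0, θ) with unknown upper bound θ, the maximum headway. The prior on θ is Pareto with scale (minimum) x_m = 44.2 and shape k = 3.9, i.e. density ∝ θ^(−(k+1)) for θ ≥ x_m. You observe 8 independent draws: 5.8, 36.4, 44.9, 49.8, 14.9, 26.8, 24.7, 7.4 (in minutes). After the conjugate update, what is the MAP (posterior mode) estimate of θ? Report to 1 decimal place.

A Pareto(scale x_m, shape k) prior on the upper bound θ of Uniform(0, θ) is conjugate: posterior is Pareto(max(x_m, max xᵢ), k + n).
Sample maximum = 49.8; prior scale x_m = 44.2 → posterior scale = max = 49.8.
Posterior shape = 3.9 + 8 = 11.9.
The Pareto density is decreasing on [x_m, ∞), so the mode is x_m = 49.8.

49.8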